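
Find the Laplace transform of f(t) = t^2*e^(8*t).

2/(s - 8)^3

L{e^(8t)} = 1/(s - 8).
Then apply L{t^2·g(t)} = (-1)^2 d^2/ds^2[G(s)] with G(s) = 1/(s - 8):
differentiating 2 times and applying the sign gives 2/(s - 8)^3.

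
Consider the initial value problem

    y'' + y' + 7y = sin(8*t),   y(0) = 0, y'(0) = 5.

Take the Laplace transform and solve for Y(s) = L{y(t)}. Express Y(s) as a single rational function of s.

Y(s) = (5*s^2 + 328)/(s^4 + s^3 + 71*s^2 + 64*s + 448)

Apply the Laplace transform to the equation.
Using L{y''} = s^2 Y - s·y(0) - y'(0) and L{y'} = sY - y(0), with y(0) = 0, y'(0) = 5, the left side becomes (s^2 + s + 7)Y - (5).
The right side is L{sin(8*t)} = 8/(s^2 + 64).
So (s^2 + s + 7)Y = 8/(s^2 + 64) + (5).
Solve for Y(s) and write it as one ratio of polynomials.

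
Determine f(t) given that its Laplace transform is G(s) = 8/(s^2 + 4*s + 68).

f(t) = exp(-2*t)*sin(8*t)

Rewrite the denominator: s^2 + 4*s + 68 = (s + 2)^2 + 64.
The form in (s + 2) signals a first-shifting-theorem factor e^(-2t).
Since L{sin(8t)} = 8/(s^2 + 64), the inverse is e^(-2*t)*sin(8*t).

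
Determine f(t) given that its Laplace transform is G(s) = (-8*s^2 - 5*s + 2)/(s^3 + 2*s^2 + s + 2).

f(t) = 3*sin(t) - 4*cos(t) - 4*exp(-2*t)

Factor the denominator: s^3 + 2*s^2 + s + 2 = (s + 2)*(s^2 + 1).
Partial fraction decomposition gives [-4/(s + 2)] + [-4*s/(s^2 + 1)] + [3/(s^2 + 1)].
Invert each term: -4/(s + 2) ↔ -4e^(-2t); -4·s/(s^2 + 1) ↔ -4cos(t); 3·1/(s^2 + 1) ↔ 3sin(t).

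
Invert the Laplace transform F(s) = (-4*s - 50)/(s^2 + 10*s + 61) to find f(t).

f(t) = -5*exp(-5*t)*sin(6*t) - 4*exp(-5*t)*cos(6*t)

Complete the square in the denominator: s^2 + 10*s + 61 = (s + 5)^2 + 6^2.
Split the numerator to match: -4*s - 50 = -4·(s + 5) - 5·6.
Invert each term: -4·(s + 5)/((s + 5)^2 + 36) ↔ -4e^(-5t)cos(6t); -5·6/((s + 5)^2 + 36) ↔ -5e^(-5t)sin(6t).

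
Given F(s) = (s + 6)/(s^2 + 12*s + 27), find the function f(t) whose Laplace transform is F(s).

f(t) = exp(-6*t)*cosh(3*t)

Rewrite the denominator: s^2 + 12*s + 27 = (s + 6)^2 - 9.
The form in (s + 6) signals a first-shifting-theorem factor e^(-6t).
Since L{cosh(3t)} = s/(s^2 - 9), the inverse is e^(-6*t)*cosh(3*t).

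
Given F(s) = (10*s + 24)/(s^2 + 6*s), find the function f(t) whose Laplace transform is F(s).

Factor the denominator: s^2 + 6*s = s*(s + 6).
Partial fraction decomposition gives [6/(s + 6)] + [4/s].
Invert each term: 6/(s + 6) ↔ 6e^(-6t); 4/(s - 0) ↔ 4e^(0t).

f(t) = 4 + 6*exp(-6*t)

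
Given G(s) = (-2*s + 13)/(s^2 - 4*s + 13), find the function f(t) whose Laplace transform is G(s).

Complete the square in the denominator: s^2 - 4*s + 13 = (s - 2)^2 + 3^2.
Split the numerator to match: -2*s + 13 = -2·(s - 2) + 3·3.
Invert each term: -2·(s - 2)/((s - 2)^2 + 9) ↔ -2e^(2t)cos(3t); 3·3/((s - 2)^2 + 9) ↔ 3e^(2t)sin(3t).

f(t) = 3*exp(2*t)*sin(3*t) - 2*exp(2*t)*cos(3*t)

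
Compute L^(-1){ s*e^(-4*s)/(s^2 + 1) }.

The factor e^(-4s) signals a time shift by c = 4 (second shifting theorem).
L{cos(t)} = s/(s^2 + 1), so L^-1{s/(s^2 + 1)} = cos(t).
Hence the inverse is u(t - 4) times that function evaluated at t - 4.

Heaviside(t - 4)*(cos(t - 4))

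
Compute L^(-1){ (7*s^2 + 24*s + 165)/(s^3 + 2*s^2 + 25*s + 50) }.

Factor the denominator: s^3 + 2*s^2 + 25*s + 50 = (s + 2)*(s^2 + 25).
Partial fraction decomposition gives [5/(s + 2)] + [2*s/(s^2 + 25)] + [20/(s^2 + 25)].
Invert each term: 5/(s + 2) ↔ 5e^(-2t); 2·s/(s^2 + 25) ↔ 2cos(5t); 4·5/(s^2 + 25) ↔ 4sin(5t).

4*sin(5*t) + 2*cos(5*t) + 5*exp(-2*t)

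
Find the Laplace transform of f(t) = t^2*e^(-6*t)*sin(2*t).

4*(3*s^2 + 36*s + 104)/(s^2 + 12*s + 40)^3

L{sin(2t)} = 2/(s^2 + 4).
Multiplying by e^(-6t) shifts s → s + 6, so L{e^(-6*t)*sin(2*t)} = 2/((s + 6)^2 + 4).
Then apply L{t^2·g(t)} = (-1)^2 d^2/ds^2[G(s)] with G(s) = 2/((s + 6)^2 + 4):
differentiating 2 times and applying the sign gives 4*(3*s^2 + 36*s + 104)/(s^2 + 12*s + 40)^3.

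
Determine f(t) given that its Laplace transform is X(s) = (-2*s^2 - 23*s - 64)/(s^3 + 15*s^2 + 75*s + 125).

Factor the denominator: s^3 + 15*s^2 + 75*s + 125 = (s + 5)^3.
Partial fraction decomposition gives [-2/(s + 5)] + [-3/(s + 5)^2] + [(s + 5)^(-3)].
Invert each term: -2/(s + 5) ↔ -2e^(-5t); -3/(s + 5)^2 ↔ -3t·e^(-5t); 1/(s + 5)^3 ↔ (1/2)t^2·e^(-5t).

f(t) = t^2*exp(-5*t)/2 - 3*t*exp(-5*t) - 2*exp(-5*t)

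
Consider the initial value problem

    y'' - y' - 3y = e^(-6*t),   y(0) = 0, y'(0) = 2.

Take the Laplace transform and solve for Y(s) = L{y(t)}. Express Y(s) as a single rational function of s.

Y(s) = (2*s + 13)/(s^3 + 5*s^2 - 9*s - 18)

Apply the Laplace transform to the equation.
The derivative rules (L{y''} = s^2 Y - s·y(0) - y'(0) and L{y'} = sY - y(0), with y(0) = 0, y'(0) = 2) turn the left side into (s^2 - s - 3)Y - (2).
The right side is L{e^(-6*t)} = 1/(s + 6).
So (s^2 - s - 3)Y = 1/(s + 6) + (2).
Solve for Y(s) and write it as one ratio of polynomials.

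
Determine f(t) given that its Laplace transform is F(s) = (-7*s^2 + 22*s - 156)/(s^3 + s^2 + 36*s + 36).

f(t) = 4*sin(6*t) - 2*cos(6*t) - 5*exp(-t)

Factor the denominator: s^3 + s^2 + 36*s + 36 = (s + 1)*(s^2 + 36).
Partial fraction decomposition gives [-5/(s + 1)] + [-2*s/(s^2 + 36)] + [24/(s^2 + 36)].
Invert each term: -5/(s + 1) ↔ -5e^(-t); -2·s/(s^2 + 36) ↔ -2cos(6t); 4·6/(s^2 + 36) ↔ 4sin(6t).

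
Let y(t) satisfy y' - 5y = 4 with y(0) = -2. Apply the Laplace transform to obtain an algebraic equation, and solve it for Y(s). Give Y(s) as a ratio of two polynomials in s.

Y(s) = (-2*s + 4)/(s^2 - 5*s)

Transform both sides with L{·}.
The derivative rules (L{y'} = sY - y(0) = sY - (-2)) turn the left side into (s - 5)Y - (-2).
The right side is L{4} = 4/s.
So (s - 5)Y = 4/s + (-2).
Divide through and combine into a single rational function.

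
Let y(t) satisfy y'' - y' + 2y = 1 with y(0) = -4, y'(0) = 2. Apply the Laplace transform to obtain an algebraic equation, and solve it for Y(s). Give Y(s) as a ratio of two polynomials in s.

Y(s) = (-4*s^2 + 6*s + 1)/(s^3 - s^2 + 2*s)

Transform both sides with L{·}.
Using L{y''} = s^2 Y - s·y(0) - y'(0) and L{y'} = sY - y(0), with y(0) = -4, y'(0) = 2, the left side becomes (s^2 - s + 2)Y - (-4*s + 6).
The right side is L{1} = 1/s.
So (s^2 - s + 2)Y = 1/s + (-4*s + 6).
Divide through and combine into a single rational function.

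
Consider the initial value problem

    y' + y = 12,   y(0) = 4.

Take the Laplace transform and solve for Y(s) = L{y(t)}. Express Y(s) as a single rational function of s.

Y(s) = (4*s + 12)/(s^2 + s)

Take the Laplace transform of both sides.
With L{y'} = sY - y(0) = sY - 4: the LHS transforms to (s + 1)Y - (4).
The right side is L{12} = 12/s.
So (s + 1)Y = 12/s + (4).
Solve for Y(s) and write it as one ratio of polynomials.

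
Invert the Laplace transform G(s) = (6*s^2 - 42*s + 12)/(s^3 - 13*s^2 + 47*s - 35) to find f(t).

f(t) = exp(7*t) + 6*exp(5*t) - exp(t)

Factor the denominator: s^3 - 13*s^2 + 47*s - 35 = (s - 7)*(s - 5)*(s - 1).
Partial fraction decomposition gives [6/(s - 5)] + [-1/(s - 1)] + [1/(s - 7)].
Invert each term: 6/(s - 5) ↔ 6e^(5t); -1/(s - 1) ↔ -e^(t); 1/(s - 7) ↔ e^(7t).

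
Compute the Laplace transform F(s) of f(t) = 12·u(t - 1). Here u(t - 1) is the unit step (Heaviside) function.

F(s) = 12*exp(-s)/s

By the second shifting theorem, L{u(t - c)·g(t - c)} = e^(-cs)·G(s) with c = 1 and G(s) = L{g(t)}.
L{12} = 12/s.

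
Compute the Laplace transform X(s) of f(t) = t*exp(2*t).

X(s) = (s - 2)^(-2)

L{e^(2t)} = 1/(s - 2).
Then apply L{t·g(t)} = -d/ds[G(s)] with G(s) = 1/(s - 2):
differentiating 1 time and applying the sign gives (s - 2)^(-2).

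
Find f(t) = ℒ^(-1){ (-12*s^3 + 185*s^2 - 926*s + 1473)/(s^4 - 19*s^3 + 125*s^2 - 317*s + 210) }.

f(t) = -5*exp(7*t) + 3*exp(6*t) - 4*exp(5*t) - 6*exp(t)

Factor the denominator: s^4 - 19*s^3 + 125*s^2 - 317*s + 210 = (s - 7)*(s - 6)*(s - 5)*(s - 1).
Partial fraction decomposition gives [3/(s - 6)] + [-5/(s - 7)] + [-6/(s - 1)] + [-4/(s - 5)].
Invert each term: 3/(s - 6) ↔ 3e^(6t); -5/(s - 7) ↔ -5e^(7t); -6/(s - 1) ↔ -6e^(t); -4/(s - 5) ↔ -4e^(5t).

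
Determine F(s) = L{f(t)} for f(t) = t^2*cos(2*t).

L{cos(2t)} = s/(s^2 + 4).
Then apply L{t^2·g(t)} = (-1)^2 d^2/ds^2[G(s)] with G(s) = s/(s^2 + 4):
differentiating 2 times and applying the sign gives 2*s*(s^2 - 12)/(s^2 + 4)^3.

F(s) = 2*s*(s^2 - 12)/(s^2 + 4)^3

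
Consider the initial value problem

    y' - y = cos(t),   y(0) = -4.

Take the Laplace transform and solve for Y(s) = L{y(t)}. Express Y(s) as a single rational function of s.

Y(s) = (-4*s^2 + s - 4)/(s^3 - s^2 + s - 1)

Laplace-transform each side.
With L{y'} = sY - y(0) = sY - (-4): the LHS transforms to (s - 1)Y - (-4).
The right side is L{cos(t)} = s/(s^2 + 1).
So (s - 1)Y = s/(s^2 + 1) + (-4).
Divide through and combine into a single rational function.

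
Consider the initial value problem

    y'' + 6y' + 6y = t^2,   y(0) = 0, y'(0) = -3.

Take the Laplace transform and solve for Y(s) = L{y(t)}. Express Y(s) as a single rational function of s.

Y(s) = (-3*s^3 + 2)/(s^5 + 6*s^4 + 6*s^3)

Laplace-transform each side.
With L{y''} = s^2 Y - s·y(0) - y'(0) and L{y'} = sY - y(0), with y(0) = 0, y'(0) = -3: the LHS transforms to (s^2 + 6*s + 6)Y - (-3).
The right side is L{t^2} = 2/s^3.
So (s^2 + 6*s + 6)Y = 2/s^3 + (-3).
Divide through and combine into a single rational function.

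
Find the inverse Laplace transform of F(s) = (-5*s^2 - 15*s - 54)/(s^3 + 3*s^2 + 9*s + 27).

Factor the denominator: s^3 + 3*s^2 + 9*s + 27 = (s + 3)*(s^2 + 9).
Partial fraction decomposition gives [-3/(s + 3)] + [-2*s/(s^2 + 9)] + [-9/(s^2 + 9)].
Invert each term: -3/(s + 3) ↔ -3e^(-3t); -2·s/(s^2 + 9) ↔ -2cos(3t); -3·3/(s^2 + 9) ↔ -3sin(3t).

-3*sin(3*t) - 2*cos(3*t) - 3*exp(-3*t)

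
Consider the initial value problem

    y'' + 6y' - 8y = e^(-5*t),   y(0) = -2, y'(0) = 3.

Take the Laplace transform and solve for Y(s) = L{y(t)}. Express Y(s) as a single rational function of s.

Laplace-transform each side.
Using L{y''} = s^2 Y - s·y(0) - y'(0) and L{y'} = sY - y(0), with y(0) = -2, y'(0) = 3, the left side becomes (s^2 + 6*s - 8)Y - (-2*s - 9).
The right side is L{e^(-5*t)} = 1/(s + 5).
So (s^2 + 6*s - 8)Y = 1/(s + 5) + (-2*s - 9).
Divide through and combine into a single rational function.

Y(s) = (-2*s^2 - 19*s - 44)/(s^3 + 11*s^2 + 22*s - 40)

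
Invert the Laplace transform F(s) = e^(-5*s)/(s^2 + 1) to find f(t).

f(t) = Heaviside(t - 5)*(sin(t - 5))

The factor e^(-5s) signals a time shift by c = 5 (second shifting theorem).
L{sin(t)} = 1/(s^2 + 1), so L^-1{1/(s^2 + 1)} = sin(t).
Hence the inverse is u(t - 5) times that function evaluated at t - 5.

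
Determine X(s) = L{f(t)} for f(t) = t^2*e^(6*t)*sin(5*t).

X(s) = 10*(3*s^2 - 36*s + 83)/(s^2 - 12*s + 61)^3

L{sin(5t)} = 5/(s^2 + 25).
Multiplying by e^(6t) shifts s → s - 6, so L{e^(6*t)*sin(5*t)} = 5/((s - 6)^2 + 25).
Then apply L{t^2·g(t)} = (-1)^2 d^2/ds^2[G(s)] with G(s) = 5/((s - 6)^2 + 25):
differentiating 2 times and applying the sign gives 10*(3*s^2 - 36*s + 83)/(s^2 - 12*s + 61)^3.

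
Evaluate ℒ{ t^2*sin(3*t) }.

L{sin(3t)} = 3/(s^2 + 9).
Then apply L{t^2·g(t)} = (-1)^2 d^2/ds^2[H(s)] with H(s) = 3/(s^2 + 9):
differentiating 2 times and applying the sign gives 18*(s^2 - 3)/(s^2 + 9)^3.

18*(s^2 - 3)/(s^2 + 9)^3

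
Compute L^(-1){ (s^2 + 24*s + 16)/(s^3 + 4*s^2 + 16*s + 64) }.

Factor the denominator: s^3 + 4*s^2 + 16*s + 64 = (s + 4)*(s^2 + 16).
Partial fraction decomposition gives [-2/(s + 4)] + [3*s/(s^2 + 16)] + [12/(s^2 + 16)].
Invert each term: -2/(s + 4) ↔ -2e^(-4t); 3·s/(s^2 + 16) ↔ 3cos(4t); 3·4/(s^2 + 16) ↔ 3sin(4t).

3*sin(4*t) + 3*cos(4*t) - 2*exp(-4*t)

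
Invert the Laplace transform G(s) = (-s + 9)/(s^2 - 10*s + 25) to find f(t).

Factor the denominator: s^2 - 10*s + 25 = (s - 5)^2.
Partial fraction decomposition gives [-1/(s - 5)] + [4/(s - 5)^2].
Invert each term: -1/(s - 5) ↔ -e^(5t); 4/(s - 5)^2 ↔ 4t·e^(5t).

f(t) = 4*t*exp(5*t) - exp(5*t)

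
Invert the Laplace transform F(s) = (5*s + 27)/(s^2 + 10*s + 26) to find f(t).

f(t) = 2*exp(-5*t)*sin(t) + 5*exp(-5*t)*cos(t)

Complete the square in the denominator: s^2 + 10*s + 26 = (s + 5)^2 + 1^2.
Split the numerator to match: 5*s + 27 = 5·(s + 5) + 2·1.
Invert each term: 5·(s + 5)/((s + 5)^2 + 1) ↔ 5e^(-5t)cos(t); 2·1/((s + 5)^2 + 1) ↔ 2e^(-5t)sin(t).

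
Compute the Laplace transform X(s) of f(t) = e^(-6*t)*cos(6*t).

X(s) = (s + 6)/((s + 6)^2 + 36)

L{cos(6t)} = s/(s^2 + 36).
By the first shifting theorem, multiplying by e^(-6t) replaces s with s + 6.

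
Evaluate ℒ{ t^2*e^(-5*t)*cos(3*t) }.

L{cos(3t)} = s/(s^2 + 9).
Multiplying by e^(-5t) shifts s → s + 5, so L{e^(-5*t)*cos(3*t)} = (s + 5)/((s + 5)^2 + 9).
Then apply L{t^2·g(t)} = (-1)^2 d^2/ds^2[G(s)] with G(s) = (s + 5)/((s + 5)^2 + 9):
differentiating 2 times and applying the sign gives 2*(s + 5)*(s^2 + 10*s - 2)/(s^2 + 10*s + 34)^3.

2*(s + 5)*(s^2 + 10*s - 2)/(s^2 + 10*s + 34)^3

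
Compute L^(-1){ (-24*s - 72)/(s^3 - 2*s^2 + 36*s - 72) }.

Factor the denominator: s^3 - 2*s^2 + 36*s - 72 = (s - 2)*(s^2 + 36).
Partial fraction decomposition gives [-3/(s - 2)] + [3*s/(s^2 + 36)] + [-18/(s^2 + 36)].
Invert each term: -3/(s - 2) ↔ -3e^(2t); 3·s/(s^2 + 36) ↔ 3cos(6t); -3·6/(s^2 + 36) ↔ -3sin(6t).

-3*exp(2*t) - 3*sin(6*t) + 3*cos(6*t)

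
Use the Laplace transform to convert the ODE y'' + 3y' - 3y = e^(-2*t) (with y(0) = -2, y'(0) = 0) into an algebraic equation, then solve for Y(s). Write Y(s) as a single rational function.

Apply the Laplace transform to the equation.
With L{y''} = s^2 Y - s·y(0) - y'(0) and L{y'} = sY - y(0), with y(0) = -2, y'(0) = 0: the LHS transforms to (s^2 + 3*s - 3)Y - (-2*s - 6).
The right side is L{e^(-2*t)} = 1/(s + 2).
So (s^2 + 3*s - 3)Y = 1/(s + 2) + (-2*s - 6).
Divide through and combine into a single rational function.

Y(s) = (-2*s^2 - 10*s - 11)/(s^3 + 5*s^2 + 3*s - 6)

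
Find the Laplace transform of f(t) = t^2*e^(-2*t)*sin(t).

2*(3*s^2 + 12*s + 11)/(s^2 + 4*s + 5)^3

L{sin(t)} = 1/(s^2 + 1).
Multiplying by e^(-2t) shifts s → s + 2, so L{e^(-2*t)*sin(t)} = 1/((s + 2)^2 + 1).
Then apply L{t^2·g(t)} = (-1)^2 d^2/ds^2[G(s)] with G(s) = 1/((s + 2)^2 + 1):
differentiating 2 times and applying the sign gives 2*(3*s^2 + 12*s + 11)/(s^2 + 4*s + 5)^3.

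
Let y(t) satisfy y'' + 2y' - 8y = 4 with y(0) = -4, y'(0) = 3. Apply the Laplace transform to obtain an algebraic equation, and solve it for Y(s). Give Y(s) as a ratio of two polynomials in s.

Apply the Laplace transform to the equation.
With L{y''} = s^2 Y - s·y(0) - y'(0) and L{y'} = sY - y(0), with y(0) = -4, y'(0) = 3: the LHS transforms to (s^2 + 2*s - 8)Y - (-4*s - 5).
The right side is L{4} = 4/s.
So (s^2 + 2*s - 8)Y = 4/s + (-4*s - 5).
Divide through and combine into a single rational function.

Y(s) = (-4*s^2 - 5*s + 4)/(s^3 + 2*s^2 - 8*s)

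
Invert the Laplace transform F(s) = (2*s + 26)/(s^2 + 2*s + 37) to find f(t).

f(t) = 4*exp(-t)*sin(6*t) + 2*exp(-t)*cos(6*t)

Complete the square in the denominator: s^2 + 2*s + 37 = (s + 1)^2 + 6^2.
Split the numerator to match: 2*s + 26 = 2·(s + 1) + 4·6.
Invert each term: 2·(s + 1)/((s + 1)^2 + 36) ↔ 2e^(-t)cos(6t); 4·6/((s + 1)^2 + 36) ↔ 4e^(-t)sin(6t).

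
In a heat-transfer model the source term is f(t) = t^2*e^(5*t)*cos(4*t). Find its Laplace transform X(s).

L{cos(4t)} = s/(s^2 + 16).
Multiplying by e^(5t) shifts s → s - 5, so L{e^(5*t)*cos(4*t)} = (s - 5)/((s - 5)^2 + 16).
Then apply L{t^2·g(t)} = (-1)^2 d^2/ds^2[G(s)] with G(s) = (s - 5)/((s - 5)^2 + 16):
differentiating 2 times and applying the sign gives 2*(s - 5)*(s^2 - 10*s - 23)/(s^2 - 10*s + 41)^3.

X(s) = 2*(s - 5)*(s^2 - 10*s - 23)/(s^2 - 10*s + 41)^3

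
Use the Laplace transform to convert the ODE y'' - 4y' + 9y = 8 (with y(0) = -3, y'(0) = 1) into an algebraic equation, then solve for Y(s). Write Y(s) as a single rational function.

Y(s) = (-3*s^2 + 13*s + 8)/(s^3 - 4*s^2 + 9*s)

Laplace-transform each side.
With L{y''} = s^2 Y - s·y(0) - y'(0) and L{y'} = sY - y(0), with y(0) = -3, y'(0) = 1: the LHS transforms to (s^2 - 4*s + 9)Y - (-3*s + 13).
The right side is L{8} = 8/s.
So (s^2 - 4*s + 9)Y = 8/s + (-3*s + 13).
Solve for Y(s) and write it as one ratio of polynomials.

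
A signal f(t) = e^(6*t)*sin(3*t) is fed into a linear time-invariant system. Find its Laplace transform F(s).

L{sin(3t)} = 3/(s^2 + 9).
By the first shifting theorem, multiplying by e^(6t) replaces s with s - 6.

F(s) = 3/((s - 6)^2 + 9)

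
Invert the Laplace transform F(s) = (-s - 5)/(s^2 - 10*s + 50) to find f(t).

f(t) = -2*exp(5*t)*sin(5*t) - exp(5*t)*cos(5*t)

Complete the square in the denominator: s^2 - 10*s + 50 = (s - 5)^2 + 5^2.
Split the numerator to match: -s - 5 = -1·(s - 5) - 2·5.
Invert each term: -1·(s - 5)/((s - 5)^2 + 25) ↔ -e^(5t)cos(5t); -2·5/((s - 5)^2 + 25) ↔ -2e^(5t)sin(5t).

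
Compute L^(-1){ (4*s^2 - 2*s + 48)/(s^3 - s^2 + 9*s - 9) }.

Factor the denominator: s^3 - s^2 + 9*s - 9 = (s - 1)*(s^2 + 9).
Partial fraction decomposition gives [5/(s - 1)] + [-s/(s^2 + 9)] + [-3/(s^2 + 9)].
Invert each term: 5/(s - 1) ↔ 5e^(t); -1·s/(s^2 + 9) ↔ -cos(3t); -1·3/(s^2 + 9) ↔ -sin(3t).

5*exp(t) - sin(3*t) - cos(3*t)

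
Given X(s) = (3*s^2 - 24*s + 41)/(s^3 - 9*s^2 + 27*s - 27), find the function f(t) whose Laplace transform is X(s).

f(t) = -2*t^2*exp(3*t) - 6*t*exp(3*t) + 3*exp(3*t)

Factor the denominator: s^3 - 9*s^2 + 27*s - 27 = (s - 3)^3.
Partial fraction decomposition gives [3/(s - 3)] + [-6/(s - 3)^2] + [-4/(s - 3)^3].
Invert each term: 3/(s - 3) ↔ 3e^(3t); -6/(s - 3)^2 ↔ -6t·e^(3t); -4/(s - 3)^3 ↔ (-2)t^2·e^(3t).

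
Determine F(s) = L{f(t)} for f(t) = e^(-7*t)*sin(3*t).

F(s) = 3/((s + 7)^2 + 9)

L{sin(3t)} = 3/(s^2 + 9).
By the first shifting theorem, multiplying by e^(-7t) replaces s with s + 7.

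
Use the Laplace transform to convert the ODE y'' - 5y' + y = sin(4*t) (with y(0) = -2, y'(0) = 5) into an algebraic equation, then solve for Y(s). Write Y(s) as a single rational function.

Y(s) = (-2*s^3 + 15*s^2 - 32*s + 244)/(s^4 - 5*s^3 + 17*s^2 - 80*s + 16)

Transform both sides with L{·}.
Using L{y''} = s^2 Y - s·y(0) - y'(0) and L{y'} = sY - y(0), with y(0) = -2, y'(0) = 5, the left side becomes (s^2 - 5*s + 1)Y - (-2*s + 15).
The right side is L{sin(4*t)} = 4/(s^2 + 16).
So (s^2 - 5*s + 1)Y = 4/(s^2 + 16) + (-2*s + 15).
Isolate Y and clear denominators.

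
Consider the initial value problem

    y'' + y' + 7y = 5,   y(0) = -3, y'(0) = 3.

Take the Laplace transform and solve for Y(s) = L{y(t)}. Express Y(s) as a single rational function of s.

Laplace-transform each side.
The derivative rules (L{y''} = s^2 Y - s·y(0) - y'(0) and L{y'} = sY - y(0), with y(0) = -3, y'(0) = 3) turn the left side into (s^2 + s + 7)Y - (-3*s).
The right side is L{5} = 5/s.
So (s^2 + s + 7)Y = 5/s + (-3*s).
Isolate Y and clear denominators.

Y(s) = (-3*s^2 + 5)/(s^3 + s^2 + 7*s)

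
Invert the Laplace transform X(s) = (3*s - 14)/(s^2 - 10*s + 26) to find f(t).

Complete the square in the denominator: s^2 - 10*s + 26 = (s - 5)^2 + 1^2.
Split the numerator to match: 3*s - 14 = 3·(s - 5) + 1·1.
Invert each term: 3·(s - 5)/((s - 5)^2 + 1) ↔ 3e^(5t)cos(t); 1·1/((s - 5)^2 + 1) ↔ e^(5t)sin(t).

f(t) = exp(5*t)*sin(t) + 3*exp(5*t)*cos(t)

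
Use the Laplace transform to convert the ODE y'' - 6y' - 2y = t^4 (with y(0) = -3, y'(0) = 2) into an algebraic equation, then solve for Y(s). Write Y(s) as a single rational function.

Y(s) = (-3*s^6 + 20*s^5 + 24)/(s^7 - 6*s^6 - 2*s^5)

Laplace-transform each side.
With L{y''} = s^2 Y - s·y(0) - y'(0) and L{y'} = sY - y(0), with y(0) = -3, y'(0) = 2: the LHS transforms to (s^2 - 6*s - 2)Y - (-3*s + 20).
The right side is L{t^4} = 24/s^5.
So (s^2 - 6*s - 2)Y = 24/s^5 + (-3*s + 20).
Divide through and combine into a single rational function.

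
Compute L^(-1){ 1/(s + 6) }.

exp(-6*t)

Since L{e^(-6t)} = 1/(s + 6), the inverse is exp(-6*t).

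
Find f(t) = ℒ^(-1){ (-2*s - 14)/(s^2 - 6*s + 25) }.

f(t) = -5*exp(3*t)*sin(4*t) - 2*exp(3*t)*cos(4*t)

Complete the square in the denominator: s^2 - 6*s + 25 = (s - 3)^2 + 4^2.
Split the numerator to match: -2*s - 14 = -2·(s - 3) - 5·4.
Invert each term: -2·(s - 3)/((s - 3)^2 + 16) ↔ -2e^(3t)cos(4t); -5·4/((s - 3)^2 + 16) ↔ -5e^(3t)sin(4t).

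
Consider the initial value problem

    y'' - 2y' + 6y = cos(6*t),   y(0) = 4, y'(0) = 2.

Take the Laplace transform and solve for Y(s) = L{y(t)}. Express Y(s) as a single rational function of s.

Apply the Laplace transform to the equation.
Using L{y''} = s^2 Y - s·y(0) - y'(0) and L{y'} = sY - y(0), with y(0) = 4, y'(0) = 2, the left side becomes (s^2 - 2*s + 6)Y - (4*s - 6).
The right side is L{cos(6*t)} = s/(s^2 + 36).
So (s^2 - 2*s + 6)Y = s/(s^2 + 36) + (4*s - 6).
Isolate Y and clear denominators.

Y(s) = (4*s^3 - 6*s^2 + 145*s - 216)/(s^4 - 2*s^3 + 42*s^2 - 72*s + 216)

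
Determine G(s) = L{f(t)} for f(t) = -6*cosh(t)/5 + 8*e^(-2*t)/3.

G(s) = -6*s/(5*(s^2 - 1)) + 8/(3*(s + 2))

By linearity of the Laplace transform, transform each term separately.
(8/3)·[L{e^(-2t)} = 1/(s + 2)]; (-6/5)·[L{cosh(t)} = s/(s^2 - 1)].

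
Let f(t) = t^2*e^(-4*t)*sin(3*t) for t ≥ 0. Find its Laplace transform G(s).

L{sin(3t)} = 3/(s^2 + 9).
Multiplying by e^(-4t) shifts s → s + 4, so L{e^(-4*t)*sin(3*t)} = 3/((s + 4)^2 + 9).
Then apply L{t^2·g(t)} = (-1)^2 d^2/ds^2[H(s)] with H(s) = 3/((s + 4)^2 + 9):
differentiating 2 times and applying the sign gives 18*(s^2 + 8*s + 13)/(s^2 + 8*s + 25)^3.

G(s) = 18*(s^2 + 8*s + 13)/(s^2 + 8*s + 25)^3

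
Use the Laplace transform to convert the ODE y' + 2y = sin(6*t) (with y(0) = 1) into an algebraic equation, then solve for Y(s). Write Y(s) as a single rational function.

Take the Laplace transform of both sides.
The derivative rules (L{y'} = sY - y(0) = sY - 1) turn the left side into (s + 2)Y - (1).
The right side is L{sin(6*t)} = 6/(s^2 + 36).
So (s + 2)Y = 6/(s^2 + 36) + (1).
Divide through and combine into a single rational function.

Y(s) = (s^2 + 42)/(s^3 + 2*s^2 + 36*s + 72)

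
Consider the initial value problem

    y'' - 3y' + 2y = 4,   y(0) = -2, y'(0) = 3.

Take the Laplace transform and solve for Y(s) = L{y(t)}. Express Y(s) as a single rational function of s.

Take the Laplace transform of both sides.
With L{y''} = s^2 Y - s·y(0) - y'(0) and L{y'} = sY - y(0), with y(0) = -2, y'(0) = 3: the LHS transforms to (s^2 - 3*s + 2)Y - (-2*s + 9).
The right side is L{4} = 4/s.
So (s^2 - 3*s + 2)Y = 4/s + (-2*s + 9).
Solve for Y(s) and write it as one ratio of polynomials.

Y(s) = (-2*s^2 + 9*s + 4)/(s^3 - 3*s^2 + 2*s)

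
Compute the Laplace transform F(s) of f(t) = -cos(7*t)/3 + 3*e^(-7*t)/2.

Apply the Laplace transform termwise.
(-1/3)·[L{cos(7t)} = s/(s^2 + 49)]; (3/2)·[L{e^(-7t)} = 1/(s + 7)].

F(s) = -s/(3*(s^2 + 49)) + 3/(2*(s + 7))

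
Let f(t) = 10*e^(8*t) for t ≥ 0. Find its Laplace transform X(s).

L{10} = 10/s.
By the first shifting theorem, multiplying by e^(8t) replaces s with s - 8.

X(s) = 10/(s - 8)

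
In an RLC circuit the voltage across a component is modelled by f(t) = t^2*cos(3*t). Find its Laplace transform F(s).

F(s) = 2*s*(s^2 - 27)/(s^2 + 9)^3

L{cos(3t)} = s/(s^2 + 9).
Then apply L{t^2·g(t)} = (-1)^2 d^2/ds^2[G(s)] with G(s) = s/(s^2 + 9):
differentiating 2 times and applying the sign gives 2*s*(s^2 - 27)/(s^2 + 9)^3.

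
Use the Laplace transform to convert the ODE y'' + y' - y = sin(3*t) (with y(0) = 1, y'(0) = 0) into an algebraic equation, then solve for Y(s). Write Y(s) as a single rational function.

Laplace-transform each side.
With L{y''} = s^2 Y - s·y(0) - y'(0) and L{y'} = sY - y(0), with y(0) = 1, y'(0) = 0: the LHS transforms to (s^2 + s - 1)Y - (s + 1).
The right side is L{sin(3*t)} = 3/(s^2 + 9).
So (s^2 + s - 1)Y = 3/(s^2 + 9) + (s + 1).
Divide through and combine into a single rational function.

Y(s) = (s^3 + s^2 + 9*s + 12)/(s^4 + s^3 + 8*s^2 + 9*s - 9)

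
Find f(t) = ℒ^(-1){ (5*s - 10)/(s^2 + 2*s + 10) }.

Complete the square in the denominator: s^2 + 2*s + 10 = (s + 1)^2 + 3^2.
Split the numerator to match: 5*s - 10 = 5·(s + 1) - 5·3.
Invert each term: 5·(s + 1)/((s + 1)^2 + 9) ↔ 5e^(-t)cos(3t); -5·3/((s + 1)^2 + 9) ↔ -5e^(-t)sin(3t).

f(t) = -5*exp(-t)*sin(3*t) + 5*exp(-t)*cos(3*t)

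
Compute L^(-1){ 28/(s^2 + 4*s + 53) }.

4*exp(-2*t)*sin(7*t)

Rewrite the denominator: s^2 + 4*s + 53 = (s + 2)^2 + 49.
The form in (s + 2) signals a first-shifting-theorem factor e^(-2t).
Since L{sin(7t)} = 7/(s^2 + 49), the inverse is e^(-2*t)*sin(7*t), scaled by 4.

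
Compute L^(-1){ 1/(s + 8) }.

Since L{e^(-8t)} = 1/(s + 8), the inverse is e^(-8*t).

exp(-8*t)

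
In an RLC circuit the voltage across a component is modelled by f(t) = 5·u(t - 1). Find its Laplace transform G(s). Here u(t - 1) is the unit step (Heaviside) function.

By the second shifting theorem, L{u(t - c)·g(t - c)} = e^(-cs)·H(s) with c = 1 and H(s) = L{g(t)}.
L{5} = 5/s.

G(s) = 5*exp(-s)/s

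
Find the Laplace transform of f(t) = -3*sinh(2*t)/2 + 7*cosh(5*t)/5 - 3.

7*s/(5*(s^2 - 25)) - 3/(s^2 - 4) - 3/s

Apply the Laplace transform termwise.
(-3/2)·[L{sinh(2t)} = 2/(s^2 - 4)]; L{-3} = -3/s; (7/5)·[L{cosh(5t)} = s/(s^2 - 25)].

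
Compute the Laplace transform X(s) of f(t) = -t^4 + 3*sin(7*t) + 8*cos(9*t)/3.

X(s) = 8*s/(3*(s^2 + 81)) + 21/(s^2 + 49) - 24/s^5

The transform is linear, so treat each term independently.
(8/3)·[L{cos(9t)} = s/(s^2 + 81)]; (-1)·[L{t^4} = 4!/s^5 = 24/s^5]; (3)·[L{sin(7t)} = 7/(s^2 + 49)].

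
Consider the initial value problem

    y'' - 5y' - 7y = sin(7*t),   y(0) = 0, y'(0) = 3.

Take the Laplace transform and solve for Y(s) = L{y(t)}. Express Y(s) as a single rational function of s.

Laplace-transform each side.
Using L{y''} = s^2 Y - s·y(0) - y'(0) and L{y'} = sY - y(0), with y(0) = 0, y'(0) = 3, the left side becomes (s^2 - 5*s - 7)Y - (3).
The right side is L{sin(7*t)} = 7/(s^2 + 49).
So (s^2 - 5*s - 7)Y = 7/(s^2 + 49) + (3).
Solve for Y(s) and write it as one ratio of polynomials.

Y(s) = (3*s^2 + 154)/(s^4 - 5*s^3 + 42*s^2 - 245*s - 343)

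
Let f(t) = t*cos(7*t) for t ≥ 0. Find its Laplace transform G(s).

L{cos(7t)} = s/(s^2 + 49).
Then apply L{t·g(t)} = -d/ds[H(s)] with H(s) = s/(s^2 + 49):
differentiating 1 time and applying the sign gives (s - 7)*(s + 7)/(s^2 + 49)^2.

G(s) = (s - 7)*(s + 7)/(s^2 + 49)^2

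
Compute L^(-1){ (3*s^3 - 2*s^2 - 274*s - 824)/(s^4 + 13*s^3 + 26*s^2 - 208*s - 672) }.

Factor the denominator: s^4 + 13*s^3 + 26*s^2 - 208*s - 672 = (s - 4)*(s + 4)*(s + 6)*(s + 7).
Partial fraction decomposition gives [5/(s + 6)] + [1/(s + 7)] + [-1/(s + 4)] + [-2/(s - 4)].
Invert each term: 5/(s + 6) ↔ 5e^(-6t); 1/(s + 7) ↔ e^(-7t); -1/(s + 4) ↔ -e^(-4t); -2/(s - 4) ↔ -2e^(4t).

-2*exp(4*t) - exp(-4*t) + 5*exp(-6*t) + exp(-7*t)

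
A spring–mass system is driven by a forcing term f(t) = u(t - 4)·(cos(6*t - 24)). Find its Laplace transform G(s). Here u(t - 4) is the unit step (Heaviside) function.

G(s) = s*exp(-4*s)/(s^2 + 36)

By the second shifting theorem, L{u(t - c)·g(t - c)} = e^(-cs)·H(s) with c = 4 and H(s) = L{g(t)}.
L{cos(6t)} = s/(s^2 + 36).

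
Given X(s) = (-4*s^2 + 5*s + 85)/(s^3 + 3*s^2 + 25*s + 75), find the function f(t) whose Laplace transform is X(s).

f(t) = 4*sin(5*t) - 5*cos(5*t) + exp(-3*t)

Factor the denominator: s^3 + 3*s^2 + 25*s + 75 = (s + 3)*(s^2 + 25).
Partial fraction decomposition gives [1/(s + 3)] + [-5*s/(s^2 + 25)] + [20/(s^2 + 25)].
Invert each term: 1/(s + 3) ↔ e^(-3t); -5·s/(s^2 + 25) ↔ -5cos(5t); 4·5/(s^2 + 25) ↔ 4sin(5t).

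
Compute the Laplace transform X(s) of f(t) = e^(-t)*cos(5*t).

L{cos(5t)} = s/(s^2 + 25).
By the first shifting theorem, multiplying by e^(-t) replaces s with s + 1.

X(s) = (s + 1)/((s + 1)^2 + 25)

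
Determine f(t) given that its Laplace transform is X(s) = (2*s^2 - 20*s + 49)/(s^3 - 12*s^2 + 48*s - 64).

Factor the denominator: s^3 - 12*s^2 + 48*s - 64 = (s - 4)^3.
Partial fraction decomposition gives [2/(s - 4)] + [-4/(s - 4)^2] + [(s - 4)^(-3)].
Invert each term: 2/(s - 4) ↔ 2e^(4t); -4/(s - 4)^2 ↔ -4t·e^(4t); 1/(s - 4)^3 ↔ (1/2)t^2·e^(4t).

f(t) = t^2*exp(4*t)/2 - 4*t*exp(4*t) + 2*exp(4*t)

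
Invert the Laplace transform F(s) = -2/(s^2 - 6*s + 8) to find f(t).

Rewrite the denominator: s^2 - 6*s + 8 = (s - 3)^2 - 1.
The form in (s - 3) signals a first-shifting-theorem factor e^(3t).
Since L{sinh(t)} = 1/(s^2 - 1), the inverse is e^(3*t)*sinh(t), scaled by -2.

f(t) = -2*exp(3*t)*sinh(t)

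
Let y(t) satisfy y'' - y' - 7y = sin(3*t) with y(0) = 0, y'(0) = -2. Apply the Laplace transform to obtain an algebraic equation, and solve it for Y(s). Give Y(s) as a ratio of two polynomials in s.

Y(s) = (-2*s^2 - 15)/(s^4 - s^3 + 2*s^2 - 9*s - 63)

Laplace-transform each side.
With L{y''} = s^2 Y - s·y(0) - y'(0) and L{y'} = sY - y(0), with y(0) = 0, y'(0) = -2: the LHS transforms to (s^2 - s - 7)Y - (-2).
The right side is L{sin(3*t)} = 3/(s^2 + 9).
So (s^2 - s - 7)Y = 3/(s^2 + 9) + (-2).
Isolate Y and clear denominators.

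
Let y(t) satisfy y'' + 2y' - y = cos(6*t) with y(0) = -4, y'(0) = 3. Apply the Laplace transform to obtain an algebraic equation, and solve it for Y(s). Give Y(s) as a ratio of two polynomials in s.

Y(s) = (-4*s^3 - 5*s^2 - 143*s - 180)/(s^4 + 2*s^3 + 35*s^2 + 72*s - 36)

Take the Laplace transform of both sides.
The derivative rules (L{y''} = s^2 Y - s·y(0) - y'(0) and L{y'} = sY - y(0), with y(0) = -4, y'(0) = 3) turn the left side into (s^2 + 2*s - 1)Y - (-4*s - 5).
The right side is L{cos(6*t)} = s/(s^2 + 36).
So (s^2 + 2*s - 1)Y = s/(s^2 + 36) + (-4*s - 5).
Solve for Y(s) and write it as one ratio of polynomials.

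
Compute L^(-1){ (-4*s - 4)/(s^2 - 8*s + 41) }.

-4*exp(4*t)*sin(5*t) - 4*exp(4*t)*cos(5*t)

Complete the square in the denominator: s^2 - 8*s + 41 = (s - 4)^2 + 5^2.
Split the numerator to match: -4*s - 4 = -4·(s - 4) - 4·5.
Invert each term: -4·(s - 4)/((s - 4)^2 + 25) ↔ -4e^(4t)cos(5t); -4·5/((s - 4)^2 + 25) ↔ -4e^(4t)sin(5t).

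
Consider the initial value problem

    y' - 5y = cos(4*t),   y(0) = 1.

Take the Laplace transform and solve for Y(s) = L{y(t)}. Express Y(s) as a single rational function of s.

Y(s) = (s^2 + s + 16)/(s^3 - 5*s^2 + 16*s - 80)

Laplace-transform each side.
Using L{y'} = sY - y(0) = sY - 1, the left side becomes (s - 5)Y - (1).
The right side is L{cos(4*t)} = s/(s^2 + 16).
So (s - 5)Y = s/(s^2 + 16) + (1).
Isolate Y and clear denominators.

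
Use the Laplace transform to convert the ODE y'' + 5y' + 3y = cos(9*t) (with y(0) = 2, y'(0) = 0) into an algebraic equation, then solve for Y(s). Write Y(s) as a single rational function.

Y(s) = (2*s^3 + 10*s^2 + 163*s + 810)/(s^4 + 5*s^3 + 84*s^2 + 405*s + 243)

Transform both sides with L{·}.
The derivative rules (L{y''} = s^2 Y - s·y(0) - y'(0) and L{y'} = sY - y(0), with y(0) = 2, y'(0) = 0) turn the left side into (s^2 + 5*s + 3)Y - (2*s + 10).
The right side is L{cos(9*t)} = s/(s^2 + 81).
So (s^2 + 5*s + 3)Y = s/(s^2 + 81) + (2*s + 10).
Divide through and combine into a single rational function.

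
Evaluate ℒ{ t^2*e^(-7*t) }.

2/(s + 7)^3

L{e^(-7t)} = 1/(s + 7).
Then apply L{t^2·g(t)} = (-1)^2 d^2/ds^2[G(s)] with G(s) = 1/(s + 7):
differentiating 2 times and applying the sign gives 2/(s + 7)^3.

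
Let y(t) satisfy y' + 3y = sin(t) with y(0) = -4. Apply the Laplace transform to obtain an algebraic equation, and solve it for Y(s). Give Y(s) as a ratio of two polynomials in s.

Take the Laplace transform of both sides.
Using L{y'} = sY - y(0) = sY - (-4), the left side becomes (s + 3)Y - (-4).
The right side is L{sin(t)} = 1/(s^2 + 1).
So (s + 3)Y = 1/(s^2 + 1) + (-4).
Divide through and combine into a single rational function.

Y(s) = (-4*s^2 - 3)/(s^3 + 3*s^2 + s + 3)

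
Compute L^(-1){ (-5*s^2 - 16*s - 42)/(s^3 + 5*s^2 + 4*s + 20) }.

-3*sin(2*t) - 2*cos(2*t) - 3*exp(-5*t)

Factor the denominator: s^3 + 5*s^2 + 4*s + 20 = (s + 5)*(s^2 + 4).
Partial fraction decomposition gives [-3/(s + 5)] + [-2*s/(s^2 + 4)] + [-6/(s^2 + 4)].
Invert each term: -3/(s + 5) ↔ -3e^(-5t); -2·s/(s^2 + 4) ↔ -2cos(2t); -3·2/(s^2 + 4) ↔ -3sin(2t).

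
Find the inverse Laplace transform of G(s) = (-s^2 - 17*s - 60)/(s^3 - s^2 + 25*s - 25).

Factor the denominator: s^3 - s^2 + 25*s - 25 = (s - 1)*(s^2 + 25).
Partial fraction decomposition gives [-3/(s - 1)] + [2*s/(s^2 + 25)] + [-15/(s^2 + 25)].
Invert each term: -3/(s - 1) ↔ -3e^(t); 2·s/(s^2 + 25) ↔ 2cos(5t); -3·5/(s^2 + 25) ↔ -3sin(5t).

-3*exp(t) - 3*sin(5*t) + 2*cos(5*t)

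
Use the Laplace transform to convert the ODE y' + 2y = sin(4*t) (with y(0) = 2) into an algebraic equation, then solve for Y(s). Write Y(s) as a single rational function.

Take the Laplace transform of both sides.
Using L{y'} = sY - y(0) = sY - 2, the left side becomes (s + 2)Y - (2).
The right side is L{sin(4*t)} = 4/(s^2 + 16).
So (s + 2)Y = 4/(s^2 + 16) + (2).
Isolate Y and clear denominators.

Y(s) = (2*s^2 + 36)/(s^3 + 2*s^2 + 16*s + 32)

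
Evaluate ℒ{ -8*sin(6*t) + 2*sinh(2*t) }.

The transform is linear, so treat each term independently.
(2)·[L{sinh(2t)} = 2/(s^2 - 4)]; (-8)·[L{sin(6t)} = 6/(s^2 + 36)].

-48/(s^2 + 36) + 4/(s^2 - 4)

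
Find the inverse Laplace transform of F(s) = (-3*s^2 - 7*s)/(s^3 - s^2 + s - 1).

-5*exp(t) - 5*sin(t) + 2*cos(t)

Factor the denominator: s^3 - s^2 + s - 1 = (s - 1)*(s^2 + 1).
Partial fraction decomposition gives [-5/(s - 1)] + [2*s/(s^2 + 1)] + [-5/(s^2 + 1)].
Invert each term: -5/(s - 1) ↔ -5e^(t); 2·s/(s^2 + 1) ↔ 2cos(t); -5·1/(s^2 + 1) ↔ -5sin(t).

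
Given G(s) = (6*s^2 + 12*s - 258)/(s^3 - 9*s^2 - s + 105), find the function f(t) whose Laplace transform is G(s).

Factor the denominator: s^3 - 9*s^2 - s + 105 = (s - 7)*(s - 5)*(s + 3).
Partial fraction decomposition gives [3/(s - 5)] + [-3/(s + 3)] + [6/(s - 7)].
Invert each term: 3/(s - 5) ↔ 3e^(5t); -3/(s + 3) ↔ -3e^(-3t); 6/(s - 7) ↔ 6e^(7t).

f(t) = 6*exp(7*t) + 3*exp(5*t) - 3*exp(-3*t)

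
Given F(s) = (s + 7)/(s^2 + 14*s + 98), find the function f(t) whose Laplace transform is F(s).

f(t) = exp(-7*t)*cos(7*t)

Rewrite the denominator: s^2 + 14*s + 98 = (s + 7)^2 + 49.
The form in (s + 7) signals a first-shifting-theorem factor e^(-7t).
Since L{cos(7t)} = s/(s^2 + 49), the inverse is e^(-7*t)*cos(7*t).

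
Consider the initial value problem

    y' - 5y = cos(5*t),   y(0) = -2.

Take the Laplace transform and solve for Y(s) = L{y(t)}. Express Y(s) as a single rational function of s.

Y(s) = (-2*s^2 + s - 50)/(s^3 - 5*s^2 + 25*s - 125)

Transform both sides with L{·}.
Using L{y'} = sY - y(0) = sY - (-2), the left side becomes (s - 5)Y - (-2).
The right side is L{cos(5*t)} = s/(s^2 + 25).
So (s - 5)Y = s/(s^2 + 25) + (-2).
Isolate Y and clear denominators.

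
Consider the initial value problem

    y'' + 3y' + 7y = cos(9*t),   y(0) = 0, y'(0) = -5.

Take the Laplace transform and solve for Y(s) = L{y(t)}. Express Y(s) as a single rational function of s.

Y(s) = (-5*s^2 + s - 405)/(s^4 + 3*s^3 + 88*s^2 + 243*s + 567)

Laplace-transform each side.
Using L{y''} = s^2 Y - s·y(0) - y'(0) and L{y'} = sY - y(0), with y(0) = 0, y'(0) = -5, the left side becomes (s^2 + 3*s + 7)Y - (-5).
The right side is L{cos(9*t)} = s/(s^2 + 81).
So (s^2 + 3*s + 7)Y = s/(s^2 + 81) + (-5).
Divide through and combine into a single rational function.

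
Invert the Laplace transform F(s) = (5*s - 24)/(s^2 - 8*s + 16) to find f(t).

f(t) = -4*t*exp(4*t) + 5*exp(4*t)

Factor the denominator: s^2 - 8*s + 16 = (s - 4)^2.
Partial fraction decomposition gives [5/(s - 4)] + [-4/(s - 4)^2].
Invert each term: 5/(s - 4) ↔ 5e^(4t); -4/(s - 4)^2 ↔ -4t·e^(4t).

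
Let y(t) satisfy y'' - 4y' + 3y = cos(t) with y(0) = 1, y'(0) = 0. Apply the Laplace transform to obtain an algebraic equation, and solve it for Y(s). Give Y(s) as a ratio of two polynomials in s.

Take the Laplace transform of both sides.
The derivative rules (L{y''} = s^2 Y - s·y(0) - y'(0) and L{y'} = sY - y(0), with y(0) = 1, y'(0) = 0) turn the left side into (s^2 - 4*s + 3)Y - (s - 4).
The right side is L{cos(t)} = s/(s^2 + 1).
So (s^2 - 4*s + 3)Y = s/(s^2 + 1) + (s - 4).
Isolate Y and clear denominators.

Y(s) = (s^3 - 4*s^2 + 2*s - 4)/(s^4 - 4*s^3 + 4*s^2 - 4*s + 3)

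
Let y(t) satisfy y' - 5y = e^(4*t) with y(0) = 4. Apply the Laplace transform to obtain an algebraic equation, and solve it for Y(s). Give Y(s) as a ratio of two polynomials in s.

Apply the Laplace transform to the equation.
With L{y'} = sY - y(0) = sY - 4: the LHS transforms to (s - 5)Y - (4).
The right side is L{e^(4*t)} = 1/(s - 4).
So (s - 5)Y = 1/(s - 4) + (4).
Isolate Y and clear denominators.

Y(s) = (4*s - 15)/(s^2 - 9*s + 20)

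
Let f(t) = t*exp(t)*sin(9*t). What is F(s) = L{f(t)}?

F(s) = 18*(s - 1)/(s^2 - 2*s + 82)^2

L{sin(9t)} = 9/(s^2 + 81).
Multiplying by e^(t) shifts s → s - 1, so L{exp(t)*sin(9*t)} = 9/((s - 1)^2 + 81).
Then apply L{t·g(t)} = -d/ds[G(s)] with G(s) = 9/((s - 1)^2 + 81):
differentiating 1 time and applying the sign gives 18*(s - 1)/(s^2 - 2*s + 82)^2.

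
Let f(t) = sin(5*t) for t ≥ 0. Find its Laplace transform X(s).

L{sin(5t)} = 5/(s^2 + 25).

X(s) = 5/(s^2 + 25)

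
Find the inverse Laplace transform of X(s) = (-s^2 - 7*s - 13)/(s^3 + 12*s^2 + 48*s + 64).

Factor the denominator: s^3 + 12*s^2 + 48*s + 64 = (s + 4)^3.
Partial fraction decomposition gives [-1/(s + 4)] + [(s + 4)^(-2)] + [-1/(s + 4)^3].
Invert each term: -1/(s + 4) ↔ -e^(-4t); 1/(s + 4)^2 ↔ t·e^(-4t); -1/(s + 4)^3 ↔ (-1/2)t^2·e^(-4t).

-t^2*exp(-4*t)/2 + t*exp(-4*t) - exp(-4*t)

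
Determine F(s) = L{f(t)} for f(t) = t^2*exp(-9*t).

F(s) = 2/(s + 9)^3

L{e^(-9t)} = 1/(s + 9).
Then apply L{t^2·g(t)} = (-1)^2 d^2/ds^2[G(s)] with G(s) = 1/(s + 9):
differentiating 2 times and applying the sign gives 2/(s + 9)^3.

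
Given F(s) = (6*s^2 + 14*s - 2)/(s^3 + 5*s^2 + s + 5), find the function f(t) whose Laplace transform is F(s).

f(t) = -sin(t) + 3*cos(t) + 3*exp(-5*t)

Factor the denominator: s^3 + 5*s^2 + s + 5 = (s + 5)*(s^2 + 1).
Partial fraction decomposition gives [3/(s + 5)] + [3*s/(s^2 + 1)] + [-1/(s^2 + 1)].
Invert each term: 3/(s + 5) ↔ 3e^(-5t); 3·s/(s^2 + 1) ↔ 3cos(t); -1·1/(s^2 + 1) ↔ -sin(t).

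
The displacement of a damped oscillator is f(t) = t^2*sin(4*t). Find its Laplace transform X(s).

X(s) = 8*(3*s^2 - 16)/(s^2 + 16)^3

L{sin(4t)} = 4/(s^2 + 16).
Then apply L{t^2·g(t)} = (-1)^2 d^2/ds^2[G(s)] with G(s) = 4/(s^2 + 16):
differentiating 2 times and applying the sign gives 8*(3*s^2 - 16)/(s^2 + 16)^3.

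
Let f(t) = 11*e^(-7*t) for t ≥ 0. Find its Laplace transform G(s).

L{11} = 11/s.
By the first shifting theorem, multiplying by e^(-7t) replaces s with s + 7.

G(s) = 11/(s + 7)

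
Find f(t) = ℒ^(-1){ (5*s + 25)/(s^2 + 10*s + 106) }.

Rewrite the denominator: s^2 + 10*s + 106 = (s + 5)^2 + 81.
The form in (s + 5) signals a first-shifting-theorem factor e^(-5t).
Since L{cos(9t)} = s/(s^2 + 81), the inverse is e^(-5*t)*cos(9*t), scaled by 5.

f(t) = 5*exp(-5*t)*cos(9*t)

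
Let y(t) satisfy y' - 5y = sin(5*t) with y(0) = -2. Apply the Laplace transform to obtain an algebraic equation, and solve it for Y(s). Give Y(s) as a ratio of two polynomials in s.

Apply the Laplace transform to the equation.
The derivative rules (L{y'} = sY - y(0) = sY - (-2)) turn the left side into (s - 5)Y - (-2).
The right side is L{sin(5*t)} = 5/(s^2 + 25).
So (s - 5)Y = 5/(s^2 + 25) + (-2).
Solve for Y(s) and write it as one ratio of polynomials.

Y(s) = (-2*s^2 - 45)/(s^3 - 5*s^2 + 25*s - 125)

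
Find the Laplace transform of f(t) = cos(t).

s/(s^2 + 1)

L{cos(t)} = s/(s^2 + 1).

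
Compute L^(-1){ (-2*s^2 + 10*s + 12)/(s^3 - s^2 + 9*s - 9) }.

Factor the denominator: s^3 - s^2 + 9*s - 9 = (s - 1)*(s^2 + 9).
Partial fraction decomposition gives [2/(s - 1)] + [-4*s/(s^2 + 9)] + [6/(s^2 + 9)].
Invert each term: 2/(s - 1) ↔ 2e^(t); -4·s/(s^2 + 9) ↔ -4cos(3t); 2·3/(s^2 + 9) ↔ 2sin(3t).

2*exp(t) + 2*sin(3*t) - 4*cos(3*t)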